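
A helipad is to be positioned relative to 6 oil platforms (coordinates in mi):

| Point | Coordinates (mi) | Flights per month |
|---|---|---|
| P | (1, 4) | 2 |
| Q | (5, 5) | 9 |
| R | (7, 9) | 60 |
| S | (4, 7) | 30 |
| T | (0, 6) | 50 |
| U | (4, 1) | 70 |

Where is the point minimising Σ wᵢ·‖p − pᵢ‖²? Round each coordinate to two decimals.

The minimiser of Σwᵢ‖p−pᵢ‖² is the weighted centroid p* = (Σwᵢpᵢ)/(Σwᵢ).
Σwᵢ = 221.
Σwᵢxᵢ = 2·1 + 9·5 + 60·7 + 30·4 + 50·0 + 70·4 = 867.
Σwᵢyᵢ = 2·4 + 9·5 + 60·9 + 30·7 + 50·6 + 70·1 = 1173.
x* = 867/221 = 3.92, y* = 1173/221 = 5.31.

(3.92, 5.31)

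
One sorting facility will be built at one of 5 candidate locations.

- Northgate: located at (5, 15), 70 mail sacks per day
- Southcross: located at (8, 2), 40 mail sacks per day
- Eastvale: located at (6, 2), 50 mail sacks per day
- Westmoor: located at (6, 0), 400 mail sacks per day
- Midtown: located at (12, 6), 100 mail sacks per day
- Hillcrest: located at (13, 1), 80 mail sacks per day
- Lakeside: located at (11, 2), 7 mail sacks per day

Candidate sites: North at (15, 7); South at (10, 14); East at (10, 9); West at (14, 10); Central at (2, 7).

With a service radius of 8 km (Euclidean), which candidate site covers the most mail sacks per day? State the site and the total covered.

East, covering 217

Coverage radius r = 8 km; a point is covered iff (Δx)²+(Δy)² ≤ 8² = 64.
  North (15, 7): covers {Midtown, Hillcrest, Lakeside} → 187
  South (10, 14): covers {Northgate} → 70
  East (10, 9): covers {Northgate, Southcross, Midtown, Lakeside} → 217
  West (14, 10): covers {Midtown} → 100
  Central (2, 7): covers {Southcross, Eastvale} → 90
Maximum coverage at East: 217 mail sacks per day.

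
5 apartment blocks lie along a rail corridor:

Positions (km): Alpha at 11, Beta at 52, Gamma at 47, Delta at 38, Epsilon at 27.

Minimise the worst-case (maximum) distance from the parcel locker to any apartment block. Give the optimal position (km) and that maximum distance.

The 1-center on a line is the midpoint of the two extreme points: leftmost at 11, rightmost at 52.
Optimal location = (11 + 52)/2 = 31.5; maximum distance = (52 − 11)/2 = 20.5.

location 31.5, max distance 20.5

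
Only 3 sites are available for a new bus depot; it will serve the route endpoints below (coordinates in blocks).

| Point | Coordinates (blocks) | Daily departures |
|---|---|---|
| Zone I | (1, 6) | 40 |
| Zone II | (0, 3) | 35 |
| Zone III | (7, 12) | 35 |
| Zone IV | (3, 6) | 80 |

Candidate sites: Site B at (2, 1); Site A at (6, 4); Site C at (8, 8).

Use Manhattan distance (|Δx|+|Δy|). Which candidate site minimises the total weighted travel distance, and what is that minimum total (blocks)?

Site A, total 1240 blocks

Total weighted distance at each candidate:
  Site B (2, 1): total = 1420
  Site A (6, 4): total = 1240
  Site C (8, 8): total = 1550
Minimum is at Site A with total 1240 blocks.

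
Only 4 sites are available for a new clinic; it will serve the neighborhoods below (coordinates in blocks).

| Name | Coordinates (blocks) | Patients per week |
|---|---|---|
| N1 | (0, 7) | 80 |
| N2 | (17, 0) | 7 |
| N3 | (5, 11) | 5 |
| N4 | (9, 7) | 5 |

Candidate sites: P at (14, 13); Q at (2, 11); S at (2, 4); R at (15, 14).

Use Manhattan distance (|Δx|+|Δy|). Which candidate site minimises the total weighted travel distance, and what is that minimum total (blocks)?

S, total 633 blocks

Total weighted distance at each candidate:
  P (14, 13): total = 1822
  Q (2, 11): total = 732
  S (2, 4): total = 633
  R (15, 14): total = 2002
Minimum is at S with total 633 blocks.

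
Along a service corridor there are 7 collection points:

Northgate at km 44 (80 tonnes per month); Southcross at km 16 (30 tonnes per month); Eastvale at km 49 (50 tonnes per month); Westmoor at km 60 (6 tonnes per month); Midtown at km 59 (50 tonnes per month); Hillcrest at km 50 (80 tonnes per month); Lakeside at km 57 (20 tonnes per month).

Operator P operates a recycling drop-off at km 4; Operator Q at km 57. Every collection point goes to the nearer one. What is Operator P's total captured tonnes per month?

30

The indifferent point is the midpoint (4+57)/2 = 30.5; collection points left of it (closer to Operator P at 4) go to Operator P, those right go to Operator Q.
  Southcross at 16 (w=30) → Operator P
  Northgate at 44 (w=80) → Operator Q
  Eastvale at 49 (w=50) → Operator Q
  Hillcrest at 50 (w=80) → Operator Q
  Lakeside at 57 (w=20) → Operator Q
  Midtown at 59 (w=50) → Operator Q
  Westmoor at 60 (w=6) → Operator Q
Operator P captures 30; Operator Q captures 286.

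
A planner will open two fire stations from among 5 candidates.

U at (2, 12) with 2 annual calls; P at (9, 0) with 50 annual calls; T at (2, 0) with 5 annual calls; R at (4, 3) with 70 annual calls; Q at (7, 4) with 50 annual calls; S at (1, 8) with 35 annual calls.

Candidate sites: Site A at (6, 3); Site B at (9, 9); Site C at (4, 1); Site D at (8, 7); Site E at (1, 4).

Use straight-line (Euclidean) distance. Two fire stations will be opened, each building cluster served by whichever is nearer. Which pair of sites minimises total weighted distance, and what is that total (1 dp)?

{Site A, Site E}, total 599.6

Evaluate every pair (each demand assigned to the nearer of the two):
  {Site A, Site E}: total = 599.6
  {Site A, Site C}: total = 701.2
  {Site A, Site B}: total = 710.6
  {Site A, Site D}: total = 711.0
  {Site C, Site E}: total = 774.4
  {Site C, Site D}: total = 827.4
  {Site B, Site C}: total = 900.0
  {Site D, Site E}: total = 909.3
  {Site B, Site E}: total = 1113.7
  {Site B, Site D}: total = 1216.5
Best pair: {Site A, Site E} with total 599.6.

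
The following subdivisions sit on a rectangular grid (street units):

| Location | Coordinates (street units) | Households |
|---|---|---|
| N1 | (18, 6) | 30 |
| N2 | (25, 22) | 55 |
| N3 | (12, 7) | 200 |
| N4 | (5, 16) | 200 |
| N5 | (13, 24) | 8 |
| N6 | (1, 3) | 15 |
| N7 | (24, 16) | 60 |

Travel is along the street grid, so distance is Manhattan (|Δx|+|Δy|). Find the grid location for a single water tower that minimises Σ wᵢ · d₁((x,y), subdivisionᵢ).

Manhattan distance separates: Σwᵢ(|x−xᵢ|+|y−yᵢ|) = Σwᵢ|x−xᵢ| + Σwᵢ|y−yᵢ|, so x and y are optimised independently as 1-D weighted medians.
Total weight W = 568; half = 284.
x-coordinate, sorted with cumulative weight:
  x=1 (N6, w=15) cum 15
  x=5 (N4, w=200) cum 215
  x=12 (N3, w=200) cum 415  ← median
  x=13 (N5, w=8) cum 423
  x=18 (N1, w=30) cum 453
  x=24 (N7, w=60) cum 513
  x=25 (N2, w=55) cum 568
⇒ x* = 12
y-coordinate, sorted with cumulative weight:
  y=3 (N6, w=15) cum 15
  y=6 (N1, w=30) cum 45
  y=7 (N3, w=200) cum 245
  y=16 (N4, w=200) cum 445  ← median
  y=16 (N7, w=60) cum 505
  y=22 (N2, w=55) cum 560
  y=24 (N5, w=8) cum 568
⇒ y* = 16

(12, 16)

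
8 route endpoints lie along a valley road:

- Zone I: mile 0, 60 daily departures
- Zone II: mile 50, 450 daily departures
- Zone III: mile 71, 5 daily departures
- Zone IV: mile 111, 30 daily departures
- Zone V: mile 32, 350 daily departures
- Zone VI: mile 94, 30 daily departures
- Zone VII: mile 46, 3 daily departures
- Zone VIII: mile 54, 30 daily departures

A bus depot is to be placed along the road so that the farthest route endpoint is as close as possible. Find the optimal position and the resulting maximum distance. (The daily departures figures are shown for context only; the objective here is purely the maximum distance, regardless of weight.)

The 1-center on a line is the midpoint of the two extreme points: leftmost at 0, rightmost at 111.
Optimal location = (0 + 111)/2 = 55.5; maximum distance = (111 − 0)/2 = 55.5.

location 55.5, max distance 55.5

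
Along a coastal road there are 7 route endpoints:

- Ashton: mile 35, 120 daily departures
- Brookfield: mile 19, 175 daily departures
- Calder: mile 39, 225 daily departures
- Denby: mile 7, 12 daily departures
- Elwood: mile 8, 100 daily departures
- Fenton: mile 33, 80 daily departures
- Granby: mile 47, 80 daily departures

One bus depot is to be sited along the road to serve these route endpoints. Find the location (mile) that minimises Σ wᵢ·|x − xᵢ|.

x = 35

For a sum of weighted absolute distances on a line, the optimum is the weighted median (not the mean). Total weight W = 792; half-weight = 396.
Sort by position and accumulate weight:
  mile 7 (Denby, w=12) → cum 12
  mile 8 (Elwood, w=100) → cum 112
  mile 19 (Brookfield, w=175) → cum 287
  mile 33 (Fenton, w=80) → cum 367
  mile 35 (Ashton, w=120) → cum 487  ≥ 396 → median here
  mile 39 (Calder, w=225) → cum 712
  mile 47 (Granby, w=80) → cum 792
Optimal location: mile 35.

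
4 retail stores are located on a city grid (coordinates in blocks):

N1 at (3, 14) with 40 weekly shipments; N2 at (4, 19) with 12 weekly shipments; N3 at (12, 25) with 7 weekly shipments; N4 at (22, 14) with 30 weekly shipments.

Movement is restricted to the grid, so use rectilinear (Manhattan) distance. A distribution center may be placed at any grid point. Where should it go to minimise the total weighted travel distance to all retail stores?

Manhattan distance separates: Σwᵢ(|x−xᵢ|+|y−yᵢ|) = Σwᵢ|x−xᵢ| + Σwᵢ|y−yᵢ|, so x and y are optimised independently as 1-D weighted medians.
Total weight W = 89; half = 44.5.
x-coordinate, sorted with cumulative weight:
  x=3 (N1, w=40) cum 40
  x=4 (N2, w=12) cum 52  ← median
  x=12 (N3, w=7) cum 59
  x=22 (N4, w=30) cum 89
⇒ x* = 4
y-coordinate, sorted with cumulative weight:
  y=14 (N1, w=40) cum 40
  y=14 (N4, w=30) cum 70  ← median
  y=19 (N2, w=12) cum 82
  y=25 (N3, w=7) cum 89
⇒ y* = 14

(4, 14)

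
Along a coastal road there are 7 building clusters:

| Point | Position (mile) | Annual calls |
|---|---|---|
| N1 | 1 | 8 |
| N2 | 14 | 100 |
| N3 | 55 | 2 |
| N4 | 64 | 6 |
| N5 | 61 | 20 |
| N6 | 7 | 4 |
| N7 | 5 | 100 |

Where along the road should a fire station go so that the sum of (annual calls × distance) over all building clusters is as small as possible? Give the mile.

x = 14

For a sum of weighted absolute distances on a line, the optimum is the weighted median (not the mean). Total weight W = 240; half-weight = 120.
Sort by position and accumulate weight:
  mile 1 (N1, w=8) → cum 8
  mile 5 (N7, w=100) → cum 108
  mile 7 (N6, w=4) → cum 112
  mile 14 (N2, w=100) → cum 212  ≥ 120 → median here
  mile 55 (N3, w=2) → cum 214
  mile 61 (N5, w=20) → cum 234
  mile 64 (N4, w=6) → cum 240
Optimal location: mile 14.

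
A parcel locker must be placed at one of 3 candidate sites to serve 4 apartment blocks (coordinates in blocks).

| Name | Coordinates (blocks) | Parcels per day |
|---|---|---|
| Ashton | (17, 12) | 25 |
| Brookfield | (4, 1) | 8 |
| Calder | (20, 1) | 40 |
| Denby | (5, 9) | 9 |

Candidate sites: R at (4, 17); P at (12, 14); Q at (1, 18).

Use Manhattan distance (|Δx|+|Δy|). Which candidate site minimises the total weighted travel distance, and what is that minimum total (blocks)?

P, total 1291 blocks

Total weighted distance at each candidate:
  R (4, 17): total = 1939
  P (12, 14): total = 1291
  Q (1, 18): total = 2267
Minimum is at P with total 1291 blocks.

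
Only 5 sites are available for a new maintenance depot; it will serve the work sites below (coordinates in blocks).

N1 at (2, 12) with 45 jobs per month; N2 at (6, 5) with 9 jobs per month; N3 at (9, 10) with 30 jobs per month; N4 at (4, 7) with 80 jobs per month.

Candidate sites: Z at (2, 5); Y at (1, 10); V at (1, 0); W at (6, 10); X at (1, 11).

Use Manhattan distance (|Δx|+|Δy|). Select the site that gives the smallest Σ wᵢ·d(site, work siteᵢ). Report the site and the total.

W, total 805 blocks

Total weighted distance at each candidate:
  Z (2, 5): total = 1031
  Y (1, 10): total = 945
  V (1, 0): total = 2015
  W (6, 10): total = 805
  X (1, 11): total = 1019
Minimum is at W with total 805 blocks.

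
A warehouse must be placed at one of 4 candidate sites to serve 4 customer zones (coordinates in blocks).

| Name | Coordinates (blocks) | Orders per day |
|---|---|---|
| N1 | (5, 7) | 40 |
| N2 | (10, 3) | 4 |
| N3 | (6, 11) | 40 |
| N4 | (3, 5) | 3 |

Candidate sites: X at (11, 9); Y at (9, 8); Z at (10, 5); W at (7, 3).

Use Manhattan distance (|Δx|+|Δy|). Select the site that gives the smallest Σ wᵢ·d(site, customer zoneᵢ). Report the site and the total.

Total weighted distance at each candidate:
  X (11, 9): total = 664
  Y (9, 8): total = 491
  Z (10, 5): total = 709
  W (7, 3): total = 630
Minimum is at Y with total 491 blocks.

Y, total 491 blocks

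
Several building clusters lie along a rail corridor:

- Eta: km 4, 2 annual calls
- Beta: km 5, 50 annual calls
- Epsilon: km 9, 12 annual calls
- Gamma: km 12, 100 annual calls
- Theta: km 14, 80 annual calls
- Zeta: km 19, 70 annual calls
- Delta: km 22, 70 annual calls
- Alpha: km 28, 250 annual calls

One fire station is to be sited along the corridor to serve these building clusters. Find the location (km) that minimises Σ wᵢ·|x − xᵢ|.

For a sum of weighted absolute distances on a line, the optimum is the weighted median (not the mean). Total weight W = 634; half-weight = 317.
Sort by position and accumulate weight:
  km 4 (Eta, w=2) → cum 2
  km 5 (Beta, w=50) → cum 52
  km 9 (Epsilon, w=12) → cum 64
  km 12 (Gamma, w=100) → cum 164
  km 14 (Theta, w=80) → cum 244
  km 19 (Zeta, w=70) → cum 314
  km 22 (Delta, w=70) → cum 384  ≥ 317 → median here
  km 28 (Alpha, w=250) → cum 634
Optimal location: km 22.

x = 22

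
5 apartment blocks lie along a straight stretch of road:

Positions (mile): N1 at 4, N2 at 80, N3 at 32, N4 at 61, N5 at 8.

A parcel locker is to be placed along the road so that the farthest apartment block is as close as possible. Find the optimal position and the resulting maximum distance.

The 1-center on a line is the midpoint of the two extreme points: leftmost at 4, rightmost at 80.
Optimal location = (4 + 80)/2 = 42; maximum distance = (80 − 4)/2 = 38.

location 42, max distance 38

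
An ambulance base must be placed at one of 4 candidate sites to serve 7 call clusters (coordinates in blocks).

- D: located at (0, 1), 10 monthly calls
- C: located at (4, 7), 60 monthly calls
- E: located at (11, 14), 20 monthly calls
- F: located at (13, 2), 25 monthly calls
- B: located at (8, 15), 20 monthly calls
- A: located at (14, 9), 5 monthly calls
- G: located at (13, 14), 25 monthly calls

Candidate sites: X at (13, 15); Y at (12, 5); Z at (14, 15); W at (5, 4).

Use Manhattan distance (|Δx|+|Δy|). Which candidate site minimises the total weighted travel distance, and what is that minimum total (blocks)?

Y, total 1620 blocks

Total weighted distance at each candidate:
  X (13, 15): total = 1835
  Y (12, 5): total = 1620
  Z (14, 15): total = 1990
  W (5, 4): total = 1690
Minimum is at Y with total 1620 blocks.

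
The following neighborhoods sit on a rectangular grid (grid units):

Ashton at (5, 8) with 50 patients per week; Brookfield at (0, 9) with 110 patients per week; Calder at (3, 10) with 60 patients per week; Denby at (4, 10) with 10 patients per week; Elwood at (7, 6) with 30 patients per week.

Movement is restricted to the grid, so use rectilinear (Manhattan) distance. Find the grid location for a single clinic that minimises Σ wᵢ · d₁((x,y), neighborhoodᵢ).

Manhattan distance separates: Σwᵢ(|x−xᵢ|+|y−yᵢ|) = Σwᵢ|x−xᵢ| + Σwᵢ|y−yᵢ|, so x and y are optimised independently as 1-D weighted medians.
Total weight W = 260; half = 130.
x-coordinate, sorted with cumulative weight:
  x=0 (Brookfield, w=110) cum 110
  x=3 (Calder, w=60) cum 170  ← median
  x=4 (Denby, w=10) cum 180
  x=5 (Ashton, w=50) cum 230
  x=7 (Elwood, w=30) cum 260
⇒ x* = 3
y-coordinate, sorted with cumulative weight:
  y=6 (Elwood, w=30) cum 30
  y=8 (Ashton, w=50) cum 80
  y=9 (Brookfield, w=110) cum 190  ← median
  y=10 (Calder, w=60) cum 250
  y=10 (Denby, w=10) cum 260
⇒ y* = 9

(3, 9)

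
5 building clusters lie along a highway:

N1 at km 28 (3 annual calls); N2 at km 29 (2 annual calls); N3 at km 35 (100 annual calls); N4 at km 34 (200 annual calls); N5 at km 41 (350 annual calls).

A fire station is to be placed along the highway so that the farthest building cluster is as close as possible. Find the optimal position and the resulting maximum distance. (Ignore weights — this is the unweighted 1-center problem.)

location 34.5, max distance 6.5

The 1-center on a line is the midpoint of the two extreme points: leftmost at 28, rightmost at 41.
Optimal location = (28 + 41)/2 = 34.5; maximum distance = (41 − 28)/2 = 6.5.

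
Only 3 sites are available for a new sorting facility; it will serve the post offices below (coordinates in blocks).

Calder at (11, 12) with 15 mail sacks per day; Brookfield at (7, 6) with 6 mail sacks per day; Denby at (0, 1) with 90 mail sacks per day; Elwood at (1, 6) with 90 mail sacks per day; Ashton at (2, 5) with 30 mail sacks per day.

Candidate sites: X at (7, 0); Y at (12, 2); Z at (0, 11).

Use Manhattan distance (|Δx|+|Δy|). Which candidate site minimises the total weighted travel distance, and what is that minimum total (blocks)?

Z, total 1932 blocks

Total weighted distance at each candidate:
  X (7, 0): total = 2376
  Y (12, 2): total = 3129
  Z (0, 11): total = 1932
Minimum is at Z with total 1932 blocks.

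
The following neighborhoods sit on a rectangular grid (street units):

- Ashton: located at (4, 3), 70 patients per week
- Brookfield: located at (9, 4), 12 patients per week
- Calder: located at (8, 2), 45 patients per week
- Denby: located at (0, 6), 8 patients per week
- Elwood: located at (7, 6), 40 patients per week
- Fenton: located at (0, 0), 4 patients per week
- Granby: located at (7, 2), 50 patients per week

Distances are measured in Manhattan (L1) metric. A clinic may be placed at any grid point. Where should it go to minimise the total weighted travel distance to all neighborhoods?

(7, 3)

Manhattan distance separates: Σwᵢ(|x−xᵢ|+|y−yᵢ|) = Σwᵢ|x−xᵢ| + Σwᵢ|y−yᵢ|, so x and y are optimised independently as 1-D weighted medians.
Total weight W = 229; half = 114.5.
x-coordinate, sorted with cumulative weight:
  x=0 (Denby, w=8) cum 8
  x=0 (Fenton, w=4) cum 12
  x=4 (Ashton, w=70) cum 82
  x=7 (Elwood, w=40) cum 122  ← median
  x=7 (Granby, w=50) cum 172
  x=8 (Calder, w=45) cum 217
  x=9 (Brookfield, w=12) cum 229
⇒ x* = 7
y-coordinate, sorted with cumulative weight:
  y=0 (Fenton, w=4) cum 4
  y=2 (Calder, w=45) cum 49
  y=2 (Granby, w=50) cum 99
  y=3 (Ashton, w=70) cum 169  ← median
  y=4 (Brookfield, w=12) cum 181
  y=6 (Denby, w=8) cum 189
  y=6 (Elwood, w=40) cum 229
⇒ y* = 3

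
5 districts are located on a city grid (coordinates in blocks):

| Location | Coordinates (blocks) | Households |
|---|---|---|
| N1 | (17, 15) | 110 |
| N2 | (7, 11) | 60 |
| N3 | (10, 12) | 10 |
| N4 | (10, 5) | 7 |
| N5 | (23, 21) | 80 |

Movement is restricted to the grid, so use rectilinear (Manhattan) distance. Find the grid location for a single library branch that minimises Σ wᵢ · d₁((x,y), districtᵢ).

Manhattan distance separates: Σwᵢ(|x−xᵢ|+|y−yᵢ|) = Σwᵢ|x−xᵢ| + Σwᵢ|y−yᵢ|, so x and y are optimised independently as 1-D weighted medians.
Total weight W = 267; half = 133.5.
x-coordinate, sorted with cumulative weight:
  x=7 (N2, w=60) cum 60
  x=10 (N3, w=10) cum 70
  x=10 (N4, w=7) cum 77
  x=17 (N1, w=110) cum 187  ← median
  x=23 (N5, w=80) cum 267
⇒ x* = 17
y-coordinate, sorted with cumulative weight:
  y=5 (N4, w=7) cum 7
  y=11 (N2, w=60) cum 67
  y=12 (N3, w=10) cum 77
  y=15 (N1, w=110) cum 187  ← median
  y=21 (N5, w=80) cum 267
⇒ y* = 15

(17, 15)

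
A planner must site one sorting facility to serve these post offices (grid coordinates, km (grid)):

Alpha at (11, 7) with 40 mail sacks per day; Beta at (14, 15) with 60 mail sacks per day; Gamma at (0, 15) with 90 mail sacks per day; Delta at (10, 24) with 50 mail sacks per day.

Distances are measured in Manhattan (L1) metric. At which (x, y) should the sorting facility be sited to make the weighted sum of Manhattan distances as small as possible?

Manhattan distance separates: Σwᵢ(|x−xᵢ|+|y−yᵢ|) = Σwᵢ|x−xᵢ| + Σwᵢ|y−yᵢ|, so x and y are optimised independently as 1-D weighted medians.
Total weight W = 240; half = 120.
x-coordinate, sorted with cumulative weight:
  x=0 (Gamma, w=90) cum 90
  x=10 (Delta, w=50) cum 140  ← median
  x=11 (Alpha, w=40) cum 180
  x=14 (Beta, w=60) cum 240
⇒ x* = 10
y-coordinate, sorted with cumulative weight:
  y=7 (Alpha, w=40) cum 40
  y=15 (Beta, w=60) cum 100
  y=15 (Gamma, w=90) cum 190  ← median
  y=24 (Delta, w=50) cum 240
⇒ y* = 15

(10, 15)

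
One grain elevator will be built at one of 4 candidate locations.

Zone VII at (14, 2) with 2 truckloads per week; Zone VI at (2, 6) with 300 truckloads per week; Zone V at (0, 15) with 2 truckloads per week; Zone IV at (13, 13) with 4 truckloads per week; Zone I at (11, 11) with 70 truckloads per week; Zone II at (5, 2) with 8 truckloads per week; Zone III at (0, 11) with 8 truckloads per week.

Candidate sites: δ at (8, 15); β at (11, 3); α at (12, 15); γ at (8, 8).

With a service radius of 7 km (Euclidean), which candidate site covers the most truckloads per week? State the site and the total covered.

Coverage radius r = 7 km; a point is covered iff (Δx)²+(Δy)² ≤ 7² = 49.
  δ (8, 15): covers {Zone IV, Zone I} → 74
  β (11, 3): covers {Zone VII, Zone II} → 10
  α (12, 15): covers {Zone IV, Zone I} → 74
  γ (8, 8): covers {Zone VI, Zone I, Zone II} → 378
Maximum coverage at γ: 378 truckloads per week.

γ, covering 378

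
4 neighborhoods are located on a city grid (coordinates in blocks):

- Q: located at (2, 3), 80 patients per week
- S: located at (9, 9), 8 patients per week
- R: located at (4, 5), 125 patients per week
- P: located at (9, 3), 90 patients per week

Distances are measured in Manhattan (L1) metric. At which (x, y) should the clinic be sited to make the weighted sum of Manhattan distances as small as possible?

Manhattan distance separates: Σwᵢ(|x−xᵢ|+|y−yᵢ|) = Σwᵢ|x−xᵢ| + Σwᵢ|y−yᵢ|, so x and y are optimised independently as 1-D weighted medians.
Total weight W = 303; half = 151.5.
x-coordinate, sorted with cumulative weight:
  x=2 (Q, w=80) cum 80
  x=4 (R, w=125) cum 205  ← median
  x=9 (S, w=8) cum 213
  x=9 (P, w=90) cum 303
⇒ x* = 4
y-coordinate, sorted with cumulative weight:
  y=3 (Q, w=80) cum 80
  y=3 (P, w=90) cum 170  ← median
  y=5 (R, w=125) cum 295
  y=9 (S, w=8) cum 303
⇒ y* = 3

(4, 3)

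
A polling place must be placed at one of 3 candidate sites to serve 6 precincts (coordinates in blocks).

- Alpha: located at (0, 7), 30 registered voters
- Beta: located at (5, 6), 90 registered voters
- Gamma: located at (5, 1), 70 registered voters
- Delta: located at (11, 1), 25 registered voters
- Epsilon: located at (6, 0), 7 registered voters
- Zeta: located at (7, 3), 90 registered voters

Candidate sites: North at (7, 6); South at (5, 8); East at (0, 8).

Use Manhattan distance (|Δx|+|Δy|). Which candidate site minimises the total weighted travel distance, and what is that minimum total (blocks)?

North, total 1454 blocks

Total weighted distance at each candidate:
  North (7, 6): total = 1454
  South (5, 8): total = 1868
  East (0, 8): total = 3128
Minimum is at North with total 1454 blocks.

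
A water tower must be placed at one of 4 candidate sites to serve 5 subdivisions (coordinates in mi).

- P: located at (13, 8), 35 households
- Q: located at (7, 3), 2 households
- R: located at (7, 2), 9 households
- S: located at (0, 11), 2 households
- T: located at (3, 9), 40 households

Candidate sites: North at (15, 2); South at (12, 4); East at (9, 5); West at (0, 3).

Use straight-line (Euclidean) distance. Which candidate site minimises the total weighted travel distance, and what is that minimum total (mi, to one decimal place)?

East, total 523.2 mi

Total weighted distance at each candidate:
  North (15, 2): total = 900.2
  South (12, 4): total = 642.6
  East (9, 5): total = 523.2
  West (0, 3): total = 849.5
Minimum is at East with total 523.2 mi.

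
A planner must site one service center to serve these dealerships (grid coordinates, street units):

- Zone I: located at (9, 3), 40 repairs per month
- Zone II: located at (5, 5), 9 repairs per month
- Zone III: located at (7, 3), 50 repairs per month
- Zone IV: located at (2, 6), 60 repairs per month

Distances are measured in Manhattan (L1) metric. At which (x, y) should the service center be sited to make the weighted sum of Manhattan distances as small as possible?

Manhattan distance separates: Σwᵢ(|x−xᵢ|+|y−yᵢ|) = Σwᵢ|x−xᵢ| + Σwᵢ|y−yᵢ|, so x and y are optimised independently as 1-D weighted medians.
Total weight W = 159; half = 79.5.
x-coordinate, sorted with cumulative weight:
  x=2 (Zone IV, w=60) cum 60
  x=5 (Zone II, w=9) cum 69
  x=7 (Zone III, w=50) cum 119  ← median
  x=9 (Zone I, w=40) cum 159
⇒ x* = 7
y-coordinate, sorted with cumulative weight:
  y=3 (Zone I, w=40) cum 40
  y=3 (Zone III, w=50) cum 90  ← median
  y=5 (Zone II, w=9) cum 99
  y=6 (Zone IV, w=60) cum 159
⇒ y* = 3

(7, 3)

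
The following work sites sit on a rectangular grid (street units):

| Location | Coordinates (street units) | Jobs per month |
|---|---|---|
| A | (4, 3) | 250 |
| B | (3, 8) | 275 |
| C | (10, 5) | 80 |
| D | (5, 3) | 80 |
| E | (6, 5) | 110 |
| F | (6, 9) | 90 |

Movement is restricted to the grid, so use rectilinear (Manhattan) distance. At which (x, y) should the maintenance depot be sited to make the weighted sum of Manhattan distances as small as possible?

(4, 5)

Manhattan distance separates: Σwᵢ(|x−xᵢ|+|y−yᵢ|) = Σwᵢ|x−xᵢ| + Σwᵢ|y−yᵢ|, so x and y are optimised independently as 1-D weighted medians.
Total weight W = 885; half = 442.5.
x-coordinate, sorted with cumulative weight:
  x=3 (B, w=275) cum 275
  x=4 (A, w=250) cum 525  ← median
  x=5 (D, w=80) cum 605
  x=6 (E, w=110) cum 715
  x=6 (F, w=90) cum 805
  x=10 (C, w=80) cum 885
⇒ x* = 4
y-coordinate, sorted with cumulative weight:
  y=3 (A, w=250) cum 250
  y=3 (D, w=80) cum 330
  y=5 (C, w=80) cum 410
  y=5 (E, w=110) cum 520  ← median
  y=8 (B, w=275) cum 795
  y=9 (F, w=90) cum 885
⇒ y* = 5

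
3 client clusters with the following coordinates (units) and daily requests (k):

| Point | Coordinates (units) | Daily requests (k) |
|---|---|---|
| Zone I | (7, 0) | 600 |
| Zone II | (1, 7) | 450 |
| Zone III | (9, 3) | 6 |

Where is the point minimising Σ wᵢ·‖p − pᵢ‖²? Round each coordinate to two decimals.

The minimiser of Σwᵢ‖p−pᵢ‖² is the weighted centroid p* = (Σwᵢpᵢ)/(Σwᵢ).
Σwᵢ = 1056.
Σwᵢxᵢ = 600·7 + 450·1 + 6·9 = 4704.
Σwᵢyᵢ = 600·0 + 450·7 + 6·3 = 3168.
x* = 4704/1056 = 4.45, y* = 3168/1056 = 3.00.

(4.45, 3.00)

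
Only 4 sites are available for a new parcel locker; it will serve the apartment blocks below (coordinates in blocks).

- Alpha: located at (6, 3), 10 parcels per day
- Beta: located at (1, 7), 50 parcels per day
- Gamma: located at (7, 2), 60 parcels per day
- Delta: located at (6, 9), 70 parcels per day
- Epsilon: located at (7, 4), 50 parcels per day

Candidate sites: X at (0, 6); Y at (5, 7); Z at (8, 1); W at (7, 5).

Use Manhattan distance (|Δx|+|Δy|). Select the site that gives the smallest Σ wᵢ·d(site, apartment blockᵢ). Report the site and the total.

W, total 1010 blocks

Total weighted distance at each candidate:
  X (0, 6): total = 1930
  Y (5, 7): total = 1130
  Z (8, 1): total = 1710
  W (7, 5): total = 1010
Minimum is at W with total 1010 blocks.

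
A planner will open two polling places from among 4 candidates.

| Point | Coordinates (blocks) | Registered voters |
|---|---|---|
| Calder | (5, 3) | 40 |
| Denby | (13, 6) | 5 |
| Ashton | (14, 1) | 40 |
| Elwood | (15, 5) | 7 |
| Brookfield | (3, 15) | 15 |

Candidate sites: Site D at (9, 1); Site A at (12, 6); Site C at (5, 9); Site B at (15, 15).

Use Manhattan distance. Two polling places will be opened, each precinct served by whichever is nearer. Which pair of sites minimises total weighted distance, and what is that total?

{Site A, Site C}, total 673

Evaluate every pair (each demand assigned to the nearer of the two):
  {Site A, Site C}: total = 673
  {Site D, Site C}: total = 675
  {Site D, Site B}: total = 735
  {Site D, Site A}: total = 743
  {Site A, Site B}: total = 893
  {Site C, Site B}: total = 1085
Best pair: {Site A, Site C} with total 673.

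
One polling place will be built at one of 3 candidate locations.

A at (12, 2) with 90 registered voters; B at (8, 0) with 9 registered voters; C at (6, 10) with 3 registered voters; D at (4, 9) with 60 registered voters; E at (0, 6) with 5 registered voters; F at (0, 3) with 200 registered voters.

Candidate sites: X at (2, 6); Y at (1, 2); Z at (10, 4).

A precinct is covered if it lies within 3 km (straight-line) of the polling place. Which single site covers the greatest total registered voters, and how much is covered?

Coverage radius r = 3 km; a point is covered iff (Δx)²+(Δy)² ≤ 3² = 9.
  X (2, 6): covers {E} → 5
  Y (1, 2): covers {F} → 200
  Z (10, 4): covers {A} → 90
Maximum coverage at Y: 200 registered voters.

Y, covering 200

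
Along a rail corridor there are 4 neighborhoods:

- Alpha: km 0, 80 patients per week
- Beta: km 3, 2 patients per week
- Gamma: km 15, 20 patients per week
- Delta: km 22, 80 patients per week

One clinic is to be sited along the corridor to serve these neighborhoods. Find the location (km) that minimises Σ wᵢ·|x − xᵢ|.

x = 15

For a sum of weighted absolute distances on a line, the optimum is the weighted median (not the mean). Total weight W = 182; half-weight = 91.
Sort by position and accumulate weight:
  km 0 (Alpha, w=80) → cum 80
  km 3 (Beta, w=2) → cum 82
  km 15 (Gamma, w=20) → cum 102  ≥ 91 → median here
  km 22 (Delta, w=80) → cum 182
Optimal location: km 15.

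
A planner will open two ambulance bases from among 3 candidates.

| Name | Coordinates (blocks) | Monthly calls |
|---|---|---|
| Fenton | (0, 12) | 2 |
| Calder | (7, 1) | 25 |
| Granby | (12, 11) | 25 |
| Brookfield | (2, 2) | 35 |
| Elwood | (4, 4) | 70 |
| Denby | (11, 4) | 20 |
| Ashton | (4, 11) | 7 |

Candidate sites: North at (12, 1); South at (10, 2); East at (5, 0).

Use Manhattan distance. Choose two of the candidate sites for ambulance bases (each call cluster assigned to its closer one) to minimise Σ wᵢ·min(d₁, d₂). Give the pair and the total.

Evaluate every pair (each demand assigned to the nearer of the two):
  {North, East}: total = 1048
  {South, East}: total = 1053
  {North, South}: total = 1395
Best pair: {North, East} with total 1048.

{North, East}, total 1048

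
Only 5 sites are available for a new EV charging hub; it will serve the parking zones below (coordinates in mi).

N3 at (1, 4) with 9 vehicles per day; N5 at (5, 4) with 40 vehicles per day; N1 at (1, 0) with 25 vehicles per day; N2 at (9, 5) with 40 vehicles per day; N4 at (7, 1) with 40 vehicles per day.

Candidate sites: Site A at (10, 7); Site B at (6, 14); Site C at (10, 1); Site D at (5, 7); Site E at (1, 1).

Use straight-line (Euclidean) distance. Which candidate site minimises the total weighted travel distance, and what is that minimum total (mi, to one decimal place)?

Total weighted distance at each candidate:
  Site A (10, 7): total = 961.4
  Site B (6, 14): total = 1775.3
  Site C (10, 1): total = 829.9
  Site D (5, 7): total = 798.4
  Site E (1, 1): total = 849.8
Minimum is at Site D with total 798.4 mi.

Site D, total 798.4 mi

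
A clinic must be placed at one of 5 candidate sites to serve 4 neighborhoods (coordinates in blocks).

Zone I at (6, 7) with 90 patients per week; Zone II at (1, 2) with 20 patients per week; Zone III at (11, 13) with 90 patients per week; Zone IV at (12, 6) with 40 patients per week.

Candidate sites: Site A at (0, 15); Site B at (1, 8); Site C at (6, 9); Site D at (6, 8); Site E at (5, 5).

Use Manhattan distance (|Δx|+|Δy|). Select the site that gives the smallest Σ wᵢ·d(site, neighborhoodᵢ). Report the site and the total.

Total weighted distance at each candidate:
  Site A (0, 15): total = 3550
  Site B (1, 8): total = 2530
  Site C (6, 9): total = 1590
  Site D (6, 8): total = 1530
  Site E (5, 5): total = 1990
Minimum is at Site D with total 1530 blocks.

Site D, total 1530 blocks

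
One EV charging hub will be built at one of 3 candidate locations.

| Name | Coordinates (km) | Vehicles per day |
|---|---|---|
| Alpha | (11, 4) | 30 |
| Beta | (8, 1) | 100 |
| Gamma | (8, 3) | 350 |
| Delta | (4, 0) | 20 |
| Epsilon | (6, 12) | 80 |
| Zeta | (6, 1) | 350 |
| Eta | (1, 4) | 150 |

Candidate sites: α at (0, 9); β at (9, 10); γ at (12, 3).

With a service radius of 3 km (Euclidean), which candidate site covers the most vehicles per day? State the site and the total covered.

Coverage radius r = 3 km; a point is covered iff (Δx)²+(Δy)² ≤ 3² = 9.
  α (0, 9): covers {none} → 0
  β (9, 10): covers {none} → 0
  γ (12, 3): covers {Alpha} → 30
Maximum coverage at γ: 30 vehicles per day.

γ, covering 30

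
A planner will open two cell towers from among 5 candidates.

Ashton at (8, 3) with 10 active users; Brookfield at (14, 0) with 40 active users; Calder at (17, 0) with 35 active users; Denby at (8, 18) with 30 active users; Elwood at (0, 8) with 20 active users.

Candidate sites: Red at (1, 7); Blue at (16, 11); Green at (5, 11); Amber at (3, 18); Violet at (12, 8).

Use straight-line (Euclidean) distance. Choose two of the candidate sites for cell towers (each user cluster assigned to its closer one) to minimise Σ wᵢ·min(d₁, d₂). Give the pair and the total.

Evaluate every pair (each demand assigned to the nearer of the two):
  {Green, Violet}: total = 1069.2
  {Red, Violet}: total = 1075.5
  {Amber, Violet}: total = 1082.9
  {Red, Blue}: total = 1261.6
  {Blue, Green}: total = 1264.3
  {Blue, Violet}: total = 1283.0
  {Blue, Amber}: total = 1305.7
  {Red, Amber}: total = 1460.7
  {Red, Green}: total = 1475.6
  {Green, Amber}: total = 1490.3
Best pair: {Green, Violet} with total 1069.2.

{Green, Violet}, total 1069.2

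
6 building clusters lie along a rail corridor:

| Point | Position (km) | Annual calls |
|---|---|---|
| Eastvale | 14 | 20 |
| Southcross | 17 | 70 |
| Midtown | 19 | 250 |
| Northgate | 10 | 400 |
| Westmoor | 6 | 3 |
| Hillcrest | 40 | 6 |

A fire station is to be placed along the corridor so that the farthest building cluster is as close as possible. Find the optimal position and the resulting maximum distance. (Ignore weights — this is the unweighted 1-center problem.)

location 23, max distance 17

The 1-center on a line is the midpoint of the two extreme points: leftmost at 6, rightmost at 40.
Optimal location = (6 + 40)/2 = 23; maximum distance = (40 − 6)/2 = 17.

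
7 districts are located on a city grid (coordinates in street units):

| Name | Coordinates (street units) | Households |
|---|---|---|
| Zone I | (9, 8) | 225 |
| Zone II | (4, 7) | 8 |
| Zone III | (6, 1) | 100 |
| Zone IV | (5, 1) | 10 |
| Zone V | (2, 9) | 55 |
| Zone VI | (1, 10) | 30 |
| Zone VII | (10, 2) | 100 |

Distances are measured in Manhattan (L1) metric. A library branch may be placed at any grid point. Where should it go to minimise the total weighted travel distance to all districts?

(9, 8)

Manhattan distance separates: Σwᵢ(|x−xᵢ|+|y−yᵢ|) = Σwᵢ|x−xᵢ| + Σwᵢ|y−yᵢ|, so x and y are optimised independently as 1-D weighted medians.
Total weight W = 528; half = 264.
x-coordinate, sorted with cumulative weight:
  x=1 (Zone VI, w=30) cum 30
  x=2 (Zone V, w=55) cum 85
  x=4 (Zone II, w=8) cum 93
  x=5 (Zone IV, w=10) cum 103
  x=6 (Zone III, w=100) cum 203
  x=9 (Zone I, w=225) cum 428  ← median
  x=10 (Zone VII, w=100) cum 528
⇒ x* = 9
y-coordinate, sorted with cumulative weight:
  y=1 (Zone III, w=100) cum 100
  y=1 (Zone IV, w=10) cum 110
  y=2 (Zone VII, w=100) cum 210
  y=7 (Zone II, w=8) cum 218
  y=8 (Zone I, w=225) cum 443  ← median
  y=9 (Zone V, w=55) cum 498
  y=10 (Zone VI, w=30) cum 528
⇒ y* = 8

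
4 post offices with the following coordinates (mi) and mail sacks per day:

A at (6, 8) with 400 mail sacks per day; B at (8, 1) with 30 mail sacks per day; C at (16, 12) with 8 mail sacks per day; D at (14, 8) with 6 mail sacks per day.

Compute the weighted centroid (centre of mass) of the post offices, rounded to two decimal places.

The minimiser of Σwᵢ‖p−pᵢ‖² is the weighted centroid p* = (Σwᵢpᵢ)/(Σwᵢ).
Σwᵢ = 444.
Σwᵢxᵢ = 400·6 + 30·8 + 8·16 + 6·14 = 2852.
Σwᵢyᵢ = 400·8 + 30·1 + 8·12 + 6·8 = 3374.
x* = 2852/444 = 6.42, y* = 3374/444 = 7.60.

(6.42, 7.60)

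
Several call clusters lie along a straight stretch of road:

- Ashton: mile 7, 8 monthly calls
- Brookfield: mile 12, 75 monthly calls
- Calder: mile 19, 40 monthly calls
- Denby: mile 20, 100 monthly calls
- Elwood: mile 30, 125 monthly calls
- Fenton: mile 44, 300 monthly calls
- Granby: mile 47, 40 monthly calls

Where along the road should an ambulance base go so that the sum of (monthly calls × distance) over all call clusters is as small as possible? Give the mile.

For a sum of weighted absolute distances on a line, the optimum is the weighted median (not the mean). Total weight W = 688; half-weight = 344.
Sort by position and accumulate weight:
  mile 7 (Ashton, w=8) → cum 8
  mile 12 (Brookfield, w=75) → cum 83
  mile 19 (Calder, w=40) → cum 123
  mile 20 (Denby, w=100) → cum 223
  mile 30 (Elwood, w=125) → cum 348  ≥ 344 → median here
  mile 44 (Fenton, w=300) → cum 648
  mile 47 (Granby, w=40) → cum 688
Optimal location: mile 30.

x = 30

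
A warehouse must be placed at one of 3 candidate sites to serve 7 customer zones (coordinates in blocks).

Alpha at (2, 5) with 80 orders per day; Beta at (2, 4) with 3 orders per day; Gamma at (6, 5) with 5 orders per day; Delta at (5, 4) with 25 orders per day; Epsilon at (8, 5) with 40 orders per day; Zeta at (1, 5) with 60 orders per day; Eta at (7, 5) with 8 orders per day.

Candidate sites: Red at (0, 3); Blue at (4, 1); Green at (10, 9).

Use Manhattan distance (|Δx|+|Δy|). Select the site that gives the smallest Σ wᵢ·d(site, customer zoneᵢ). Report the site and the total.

Red, total 1171 blocks

Total weighted distance at each candidate:
  Red (0, 3): total = 1171
  Blue (4, 1): total = 1421
  Green (10, 9): total = 2365
Minimum is at Red with total 1171 blocks.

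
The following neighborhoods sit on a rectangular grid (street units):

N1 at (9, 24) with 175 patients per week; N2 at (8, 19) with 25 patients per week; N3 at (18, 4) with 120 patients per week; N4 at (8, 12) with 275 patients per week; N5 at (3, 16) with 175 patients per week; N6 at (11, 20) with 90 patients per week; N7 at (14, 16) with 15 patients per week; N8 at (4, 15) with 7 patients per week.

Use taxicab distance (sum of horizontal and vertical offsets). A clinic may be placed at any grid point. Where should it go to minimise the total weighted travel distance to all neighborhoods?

(8, 16)

Manhattan distance separates: Σwᵢ(|x−xᵢ|+|y−yᵢ|) = Σwᵢ|x−xᵢ| + Σwᵢ|y−yᵢ|, so x and y are optimised independently as 1-D weighted medians.
Total weight W = 882; half = 441.
x-coordinate, sorted with cumulative weight:
  x=3 (N5, w=175) cum 175
  x=4 (N8, w=7) cum 182
  x=8 (N2, w=25) cum 207
  x=8 (N4, w=275) cum 482  ← median
  x=9 (N1, w=175) cum 657
  x=11 (N6, w=90) cum 747
  x=14 (N7, w=15) cum 762
  x=18 (N3, w=120) cum 882
⇒ x* = 8
y-coordinate, sorted with cumulative weight:
  y=4 (N3, w=120) cum 120
  y=12 (N4, w=275) cum 395
  y=15 (N8, w=7) cum 402
  y=16 (N5, w=175) cum 577  ← median
  y=16 (N7, w=15) cum 592
  y=19 (N2, w=25) cum 617
  y=20 (N6, w=90) cum 707
  y=24 (N1, w=175) cum 882
⇒ y* = 16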